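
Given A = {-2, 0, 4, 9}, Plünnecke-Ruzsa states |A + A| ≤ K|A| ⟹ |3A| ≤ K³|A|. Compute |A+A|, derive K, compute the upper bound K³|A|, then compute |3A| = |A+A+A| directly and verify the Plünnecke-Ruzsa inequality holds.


|A| = 4.
Step 1: Compute A + A by enumerating all 16 pairs.
A + A = {-4, -2, 0, 2, 4, 7, 8, 9, 13, 18}, so |A + A| = 10.
Step 2: Doubling constant K = |A + A|/|A| = 10/4 = 10/4 ≈ 2.5000.
Step 3: Plünnecke-Ruzsa gives |3A| ≤ K³·|A| = (2.5000)³ · 4 ≈ 62.5000.
Step 4: Compute 3A = A + A + A directly by enumerating all triples (a,b,c) ∈ A³; |3A| = 19.
Step 5: Check 19 ≤ 62.5000? Yes ✓.

K = 10/4, Plünnecke-Ruzsa bound K³|A| ≈ 62.5000, |3A| = 19, inequality holds.


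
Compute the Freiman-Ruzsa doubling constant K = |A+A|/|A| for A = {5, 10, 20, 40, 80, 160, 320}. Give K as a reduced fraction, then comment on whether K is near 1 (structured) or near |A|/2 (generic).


|A| = 7.
Compute A + A by enumerating all 49 pairs.
A + A = {10, 15, 20, 25, 30, 40, 45, 50, 60, 80, 85, 90, 100, 120, 160, 165, 170, 180, 200, 240, 320, 325, 330, 340, 360, 400, 480, 640}, so |A + A| = 28.
K = |A + A| / |A| = 28/7 = 4/1 ≈ 4.0000.
Reference: AP of size 7 gives K = 13/7 ≈ 1.8571; a fully generic set of size 7 gives K ≈ 4.0000.

|A| = 7, |A + A| = 28, K = 28/7 = 4/1.


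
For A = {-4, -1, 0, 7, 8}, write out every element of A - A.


A - A = {a - a' : a, a' ∈ A}.
Compute a - a' for each ordered pair (a, a'):
a = -4: -4--4=0, -4--1=-3, -4-0=-4, -4-7=-11, -4-8=-12
a = -1: -1--4=3, -1--1=0, -1-0=-1, -1-7=-8, -1-8=-9
a = 0: 0--4=4, 0--1=1, 0-0=0, 0-7=-7, 0-8=-8
a = 7: 7--4=11, 7--1=8, 7-0=7, 7-7=0, 7-8=-1
a = 8: 8--4=12, 8--1=9, 8-0=8, 8-7=1, 8-8=0
Collecting distinct values (and noting 0 appears from a-a):
A - A = {-12, -11, -9, -8, -7, -4, -3, -1, 0, 1, 3, 4, 7, 8, 9, 11, 12}
|A - A| = 17

A - A = {-12, -11, -9, -8, -7, -4, -3, -1, 0, 1, 3, 4, 7, 8, 9, 11, 12}


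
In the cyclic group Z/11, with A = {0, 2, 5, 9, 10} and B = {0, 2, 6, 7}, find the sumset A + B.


Work in Z/11Z: reduce every sum a + b modulo 11.
Enumerate all 20 pairs:
a = 0: 0+0=0, 0+2=2, 0+6=6, 0+7=7
a = 2: 2+0=2, 2+2=4, 2+6=8, 2+7=9
a = 5: 5+0=5, 5+2=7, 5+6=0, 5+7=1
a = 9: 9+0=9, 9+2=0, 9+6=4, 9+7=5
a = 10: 10+0=10, 10+2=1, 10+6=5, 10+7=6
Distinct residues collected: {0, 1, 2, 4, 5, 6, 7, 8, 9, 10}
|A + B| = 10 (out of 11 total residues).

A + B = {0, 1, 2, 4, 5, 6, 7, 8, 9, 10}


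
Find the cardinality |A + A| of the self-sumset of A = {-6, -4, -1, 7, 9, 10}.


A + A = {a + a' : a, a' ∈ A}; |A| = 6.
General bounds: 2|A| - 1 ≤ |A + A| ≤ |A|(|A|+1)/2, i.e. 11 ≤ |A + A| ≤ 21.
Lower bound 2|A|-1 is attained iff A is an arithmetic progression.
Enumerate sums a + a' for a ≤ a' (symmetric, so this suffices):
a = -6: -6+-6=-12, -6+-4=-10, -6+-1=-7, -6+7=1, -6+9=3, -6+10=4
a = -4: -4+-4=-8, -4+-1=-5, -4+7=3, -4+9=5, -4+10=6
a = -1: -1+-1=-2, -1+7=6, -1+9=8, -1+10=9
a = 7: 7+7=14, 7+9=16, 7+10=17
a = 9: 9+9=18, 9+10=19
a = 10: 10+10=20
Distinct sums: {-12, -10, -8, -7, -5, -2, 1, 3, 4, 5, 6, 8, 9, 14, 16, 17, 18, 19, 20}
|A + A| = 19

|A + A| = 19


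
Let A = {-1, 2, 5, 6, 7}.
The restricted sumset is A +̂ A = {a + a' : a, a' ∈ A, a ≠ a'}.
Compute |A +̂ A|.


Restricted sumset: A +̂ A = {a + a' : a ∈ A, a' ∈ A, a ≠ a'}.
Equivalently, take A + A and drop any sum 2a that is achievable ONLY as a + a for a ∈ A (i.e. sums representable only with equal summands).
Enumerate pairs (a, a') with a < a' (symmetric, so each unordered pair gives one sum; this covers all a ≠ a'):
  -1 + 2 = 1
  -1 + 5 = 4
  -1 + 6 = 5
  -1 + 7 = 6
  2 + 5 = 7
  2 + 6 = 8
  2 + 7 = 9
  5 + 6 = 11
  5 + 7 = 12
  6 + 7 = 13
Collected distinct sums: {1, 4, 5, 6, 7, 8, 9, 11, 12, 13}
|A +̂ A| = 10
(Reference bound: |A +̂ A| ≥ 2|A| - 3 for |A| ≥ 2, with |A| = 5 giving ≥ 7.)

|A +̂ A| = 10


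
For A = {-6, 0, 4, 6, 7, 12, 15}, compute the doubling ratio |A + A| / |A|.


|A| = 7.
Compute A + A by enumerating all 49 pairs.
A + A = {-12, -6, -2, 0, 1, 4, 6, 7, 8, 9, 10, 11, 12, 13, 14, 15, 16, 18, 19, 21, 22, 24, 27, 30}, so |A + A| = 24.
K = |A + A| / |A| = 24/7 (already in lowest terms) ≈ 3.4286.
Reference: AP of size 7 gives K = 13/7 ≈ 1.8571; a fully generic set of size 7 gives K ≈ 4.0000.

|A| = 7, |A + A| = 24, K = 24/7.


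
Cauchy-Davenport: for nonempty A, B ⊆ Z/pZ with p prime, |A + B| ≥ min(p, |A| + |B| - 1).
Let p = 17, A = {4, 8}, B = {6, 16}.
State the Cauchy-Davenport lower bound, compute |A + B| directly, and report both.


Cauchy-Davenport: |A + B| ≥ min(p, |A| + |B| - 1) for A, B nonempty in Z/pZ.
|A| = 2, |B| = 2, p = 17.
CD lower bound = min(17, 2 + 2 - 1) = min(17, 3) = 3.
Compute A + B mod 17 directly:
a = 4: 4+6=10, 4+16=3
a = 8: 8+6=14, 8+16=7
A + B = {3, 7, 10, 14}, so |A + B| = 4.
Verify: 4 ≥ 3? Yes ✓.

CD lower bound = 3, actual |A + B| = 4.


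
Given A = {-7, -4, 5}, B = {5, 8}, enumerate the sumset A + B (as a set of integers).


A + B = {a + b : a ∈ A, b ∈ B}.
Enumerate all |A|·|B| = 3·2 = 6 pairs (a, b) and collect distinct sums.
a = -7: -7+5=-2, -7+8=1
a = -4: -4+5=1, -4+8=4
a = 5: 5+5=10, 5+8=13
Collecting distinct sums: A + B = {-2, 1, 4, 10, 13}
|A + B| = 5

A + B = {-2, 1, 4, 10, 13}


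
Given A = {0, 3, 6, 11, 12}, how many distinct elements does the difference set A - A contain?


A - A = {a - a' : a, a' ∈ A}; |A| = 5.
Bounds: 2|A|-1 ≤ |A - A| ≤ |A|² - |A| + 1, i.e. 9 ≤ |A - A| ≤ 21.
Note: 0 ∈ A - A always (from a - a). The set is symmetric: if d ∈ A - A then -d ∈ A - A.
Enumerate nonzero differences d = a - a' with a > a' (then include -d):
Positive differences: {1, 3, 5, 6, 8, 9, 11, 12}
Full difference set: {0} ∪ (positive diffs) ∪ (negative diffs).
|A - A| = 1 + 2·8 = 17 (matches direct enumeration: 17).

|A - A| = 17


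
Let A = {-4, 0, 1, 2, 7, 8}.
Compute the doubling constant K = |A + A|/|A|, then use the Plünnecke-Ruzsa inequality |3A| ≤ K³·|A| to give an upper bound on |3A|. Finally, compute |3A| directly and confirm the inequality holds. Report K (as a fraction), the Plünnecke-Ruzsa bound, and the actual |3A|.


|A| = 6.
Step 1: Compute A + A by enumerating all 36 pairs.
A + A = {-8, -4, -3, -2, 0, 1, 2, 3, 4, 7, 8, 9, 10, 14, 15, 16}, so |A + A| = 16.
Step 2: Doubling constant K = |A + A|/|A| = 16/6 = 16/6 ≈ 2.6667.
Step 3: Plünnecke-Ruzsa gives |3A| ≤ K³·|A| = (2.6667)³ · 6 ≈ 113.7778.
Step 4: Compute 3A = A + A + A directly by enumerating all triples (a,b,c) ∈ A³; |3A| = 30.
Step 5: Check 30 ≤ 113.7778? Yes ✓.

K = 16/6, Plünnecke-Ruzsa bound K³|A| ≈ 113.7778, |3A| = 30, inequality holds.


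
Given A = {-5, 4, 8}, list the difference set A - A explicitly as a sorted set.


A - A = {a - a' : a, a' ∈ A}.
Compute a - a' for each ordered pair (a, a'):
a = -5: -5--5=0, -5-4=-9, -5-8=-13
a = 4: 4--5=9, 4-4=0, 4-8=-4
a = 8: 8--5=13, 8-4=4, 8-8=0
Collecting distinct values (and noting 0 appears from a-a):
A - A = {-13, -9, -4, 0, 4, 9, 13}
|A - A| = 7

A - A = {-13, -9, -4, 0, 4, 9, 13}


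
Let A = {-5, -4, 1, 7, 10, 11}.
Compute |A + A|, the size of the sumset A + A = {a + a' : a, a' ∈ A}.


A + A = {a + a' : a, a' ∈ A}; |A| = 6.
General bounds: 2|A| - 1 ≤ |A + A| ≤ |A|(|A|+1)/2, i.e. 11 ≤ |A + A| ≤ 21.
Lower bound 2|A|-1 is attained iff A is an arithmetic progression.
Enumerate sums a + a' for a ≤ a' (symmetric, so this suffices):
a = -5: -5+-5=-10, -5+-4=-9, -5+1=-4, -5+7=2, -5+10=5, -5+11=6
a = -4: -4+-4=-8, -4+1=-3, -4+7=3, -4+10=6, -4+11=7
a = 1: 1+1=2, 1+7=8, 1+10=11, 1+11=12
a = 7: 7+7=14, 7+10=17, 7+11=18
a = 10: 10+10=20, 10+11=21
a = 11: 11+11=22
Distinct sums: {-10, -9, -8, -4, -3, 2, 3, 5, 6, 7, 8, 11, 12, 14, 17, 18, 20, 21, 22}
|A + A| = 19

|A + A| = 19


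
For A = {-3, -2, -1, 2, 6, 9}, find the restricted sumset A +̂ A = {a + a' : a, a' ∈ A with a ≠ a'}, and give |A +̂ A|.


Restricted sumset: A +̂ A = {a + a' : a ∈ A, a' ∈ A, a ≠ a'}.
Equivalently, take A + A and drop any sum 2a that is achievable ONLY as a + a for a ∈ A (i.e. sums representable only with equal summands).
Enumerate pairs (a, a') with a < a' (symmetric, so each unordered pair gives one sum; this covers all a ≠ a'):
  -3 + -2 = -5
  -3 + -1 = -4
  -3 + 2 = -1
  -3 + 6 = 3
  -3 + 9 = 6
  -2 + -1 = -3
  -2 + 2 = 0
  -2 + 6 = 4
  -2 + 9 = 7
  -1 + 2 = 1
  -1 + 6 = 5
  -1 + 9 = 8
  2 + 6 = 8
  2 + 9 = 11
  6 + 9 = 15
Collected distinct sums: {-5, -4, -3, -1, 0, 1, 3, 4, 5, 6, 7, 8, 11, 15}
|A +̂ A| = 14
(Reference bound: |A +̂ A| ≥ 2|A| - 3 for |A| ≥ 2, with |A| = 6 giving ≥ 9.)

|A +̂ A| = 14


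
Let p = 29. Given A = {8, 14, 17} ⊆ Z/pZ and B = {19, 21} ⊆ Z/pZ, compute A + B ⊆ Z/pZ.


Work in Z/29Z: reduce every sum a + b modulo 29.
Enumerate all 6 pairs:
a = 8: 8+19=27, 8+21=0
a = 14: 14+19=4, 14+21=6
a = 17: 17+19=7, 17+21=9
Distinct residues collected: {0, 4, 6, 7, 9, 27}
|A + B| = 6 (out of 29 total residues).

A + B = {0, 4, 6, 7, 9, 27}


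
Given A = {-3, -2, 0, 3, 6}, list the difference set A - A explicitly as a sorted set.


A - A = {a - a' : a, a' ∈ A}.
Compute a - a' for each ordered pair (a, a'):
a = -3: -3--3=0, -3--2=-1, -3-0=-3, -3-3=-6, -3-6=-9
a = -2: -2--3=1, -2--2=0, -2-0=-2, -2-3=-5, -2-6=-8
a = 0: 0--3=3, 0--2=2, 0-0=0, 0-3=-3, 0-6=-6
a = 3: 3--3=6, 3--2=5, 3-0=3, 3-3=0, 3-6=-3
a = 6: 6--3=9, 6--2=8, 6-0=6, 6-3=3, 6-6=0
Collecting distinct values (and noting 0 appears from a-a):
A - A = {-9, -8, -6, -5, -3, -2, -1, 0, 1, 2, 3, 5, 6, 8, 9}
|A - A| = 15

A - A = {-9, -8, -6, -5, -3, -2, -1, 0, 1, 2, 3, 5, 6, 8, 9}


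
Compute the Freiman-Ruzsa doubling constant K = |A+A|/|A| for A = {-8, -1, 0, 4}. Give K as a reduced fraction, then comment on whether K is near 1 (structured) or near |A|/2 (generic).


|A| = 4.
Compute A + A by enumerating all 16 pairs.
A + A = {-16, -9, -8, -4, -2, -1, 0, 3, 4, 8}, so |A + A| = 10.
K = |A + A| / |A| = 10/4 = 5/2 ≈ 2.5000.
Reference: AP of size 4 gives K = 7/4 ≈ 1.7500; a fully generic set of size 4 gives K ≈ 2.5000.

|A| = 4, |A + A| = 10, K = 10/4 = 5/2.


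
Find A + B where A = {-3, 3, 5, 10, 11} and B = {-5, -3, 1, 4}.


A + B = {a + b : a ∈ A, b ∈ B}.
Enumerate all |A|·|B| = 5·4 = 20 pairs (a, b) and collect distinct sums.
a = -3: -3+-5=-8, -3+-3=-6, -3+1=-2, -3+4=1
a = 3: 3+-5=-2, 3+-3=0, 3+1=4, 3+4=7
a = 5: 5+-5=0, 5+-3=2, 5+1=6, 5+4=9
a = 10: 10+-5=5, 10+-3=7, 10+1=11, 10+4=14
a = 11: 11+-5=6, 11+-3=8, 11+1=12, 11+4=15
Collecting distinct sums: A + B = {-8, -6, -2, 0, 1, 2, 4, 5, 6, 7, 8, 9, 11, 12, 14, 15}
|A + B| = 16

A + B = {-8, -6, -2, 0, 1, 2, 4, 5, 6, 7, 8, 9, 11, 12, 14, 15}


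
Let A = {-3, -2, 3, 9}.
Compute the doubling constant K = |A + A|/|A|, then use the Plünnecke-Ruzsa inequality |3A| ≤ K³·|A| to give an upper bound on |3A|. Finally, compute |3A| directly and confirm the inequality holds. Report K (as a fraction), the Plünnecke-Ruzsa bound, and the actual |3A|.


|A| = 4.
Step 1: Compute A + A by enumerating all 16 pairs.
A + A = {-6, -5, -4, 0, 1, 6, 7, 12, 18}, so |A + A| = 9.
Step 2: Doubling constant K = |A + A|/|A| = 9/4 = 9/4 ≈ 2.2500.
Step 3: Plünnecke-Ruzsa gives |3A| ≤ K³·|A| = (2.2500)³ · 4 ≈ 45.5625.
Step 4: Compute 3A = A + A + A directly by enumerating all triples (a,b,c) ∈ A³; |3A| = 16.
Step 5: Check 16 ≤ 45.5625? Yes ✓.

K = 9/4, Plünnecke-Ruzsa bound K³|A| ≈ 45.5625, |3A| = 16, inequality holds.


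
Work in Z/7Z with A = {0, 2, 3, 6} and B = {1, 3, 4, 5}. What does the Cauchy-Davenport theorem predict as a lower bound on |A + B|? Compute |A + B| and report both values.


Cauchy-Davenport: |A + B| ≥ min(p, |A| + |B| - 1) for A, B nonempty in Z/pZ.
|A| = 4, |B| = 4, p = 7.
CD lower bound = min(7, 4 + 4 - 1) = min(7, 7) = 7.
Compute A + B mod 7 directly:
a = 0: 0+1=1, 0+3=3, 0+4=4, 0+5=5
a = 2: 2+1=3, 2+3=5, 2+4=6, 2+5=0
a = 3: 3+1=4, 3+3=6, 3+4=0, 3+5=1
a = 6: 6+1=0, 6+3=2, 6+4=3, 6+5=4
A + B = {0, 1, 2, 3, 4, 5, 6}, so |A + B| = 7.
Verify: 7 ≥ 7? Yes ✓.

CD lower bound = 7, actual |A + B| = 7.


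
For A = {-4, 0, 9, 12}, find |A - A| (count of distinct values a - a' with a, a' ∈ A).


A - A = {a - a' : a, a' ∈ A}; |A| = 4.
Bounds: 2|A|-1 ≤ |A - A| ≤ |A|² - |A| + 1, i.e. 7 ≤ |A - A| ≤ 13.
Note: 0 ∈ A - A always (from a - a). The set is symmetric: if d ∈ A - A then -d ∈ A - A.
Enumerate nonzero differences d = a - a' with a > a' (then include -d):
Positive differences: {3, 4, 9, 12, 13, 16}
Full difference set: {0} ∪ (positive diffs) ∪ (negative diffs).
|A - A| = 1 + 2·6 = 13 (matches direct enumeration: 13).

|A - A| = 13


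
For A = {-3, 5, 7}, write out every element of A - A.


A - A = {a - a' : a, a' ∈ A}.
Compute a - a' for each ordered pair (a, a'):
a = -3: -3--3=0, -3-5=-8, -3-7=-10
a = 5: 5--3=8, 5-5=0, 5-7=-2
a = 7: 7--3=10, 7-5=2, 7-7=0
Collecting distinct values (and noting 0 appears from a-a):
A - A = {-10, -8, -2, 0, 2, 8, 10}
|A - A| = 7

A - A = {-10, -8, -2, 0, 2, 8, 10}


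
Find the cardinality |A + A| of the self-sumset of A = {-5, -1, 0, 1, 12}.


A + A = {a + a' : a, a' ∈ A}; |A| = 5.
General bounds: 2|A| - 1 ≤ |A + A| ≤ |A|(|A|+1)/2, i.e. 9 ≤ |A + A| ≤ 15.
Lower bound 2|A|-1 is attained iff A is an arithmetic progression.
Enumerate sums a + a' for a ≤ a' (symmetric, so this suffices):
a = -5: -5+-5=-10, -5+-1=-6, -5+0=-5, -5+1=-4, -5+12=7
a = -1: -1+-1=-2, -1+0=-1, -1+1=0, -1+12=11
a = 0: 0+0=0, 0+1=1, 0+12=12
a = 1: 1+1=2, 1+12=13
a = 12: 12+12=24
Distinct sums: {-10, -6, -5, -4, -2, -1, 0, 1, 2, 7, 11, 12, 13, 24}
|A + A| = 14

|A + A| = 14


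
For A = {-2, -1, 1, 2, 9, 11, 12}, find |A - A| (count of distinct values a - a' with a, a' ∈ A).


A - A = {a - a' : a, a' ∈ A}; |A| = 7.
Bounds: 2|A|-1 ≤ |A - A| ≤ |A|² - |A| + 1, i.e. 13 ≤ |A - A| ≤ 43.
Note: 0 ∈ A - A always (from a - a). The set is symmetric: if d ∈ A - A then -d ∈ A - A.
Enumerate nonzero differences d = a - a' with a > a' (then include -d):
Positive differences: {1, 2, 3, 4, 7, 8, 9, 10, 11, 12, 13, 14}
Full difference set: {0} ∪ (positive diffs) ∪ (negative diffs).
|A - A| = 1 + 2·12 = 25 (matches direct enumeration: 25).

|A - A| = 25


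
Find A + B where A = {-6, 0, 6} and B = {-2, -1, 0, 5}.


A + B = {a + b : a ∈ A, b ∈ B}.
Enumerate all |A|·|B| = 3·4 = 12 pairs (a, b) and collect distinct sums.
a = -6: -6+-2=-8, -6+-1=-7, -6+0=-6, -6+5=-1
a = 0: 0+-2=-2, 0+-1=-1, 0+0=0, 0+5=5
a = 6: 6+-2=4, 6+-1=5, 6+0=6, 6+5=11
Collecting distinct sums: A + B = {-8, -7, -6, -2, -1, 0, 4, 5, 6, 11}
|A + B| = 10

A + B = {-8, -7, -6, -2, -1, 0, 4, 5, 6, 11}


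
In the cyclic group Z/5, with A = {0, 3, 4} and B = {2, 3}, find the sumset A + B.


Work in Z/5Z: reduce every sum a + b modulo 5.
Enumerate all 6 pairs:
a = 0: 0+2=2, 0+3=3
a = 3: 3+2=0, 3+3=1
a = 4: 4+2=1, 4+3=2
Distinct residues collected: {0, 1, 2, 3}
|A + B| = 4 (out of 5 total residues).

A + B = {0, 1, 2, 3}


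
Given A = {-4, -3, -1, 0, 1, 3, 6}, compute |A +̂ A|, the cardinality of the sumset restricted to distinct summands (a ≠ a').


Restricted sumset: A +̂ A = {a + a' : a ∈ A, a' ∈ A, a ≠ a'}.
Equivalently, take A + A and drop any sum 2a that is achievable ONLY as a + a for a ∈ A (i.e. sums representable only with equal summands).
Enumerate pairs (a, a') with a < a' (symmetric, so each unordered pair gives one sum; this covers all a ≠ a'):
  -4 + -3 = -7
  -4 + -1 = -5
  -4 + 0 = -4
  -4 + 1 = -3
  -4 + 3 = -1
  -4 + 6 = 2
  -3 + -1 = -4
  -3 + 0 = -3
  -3 + 1 = -2
  -3 + 3 = 0
  -3 + 6 = 3
  -1 + 0 = -1
  -1 + 1 = 0
  -1 + 3 = 2
  -1 + 6 = 5
  0 + 1 = 1
  0 + 3 = 3
  0 + 6 = 6
  1 + 3 = 4
  1 + 6 = 7
  3 + 6 = 9
Collected distinct sums: {-7, -5, -4, -3, -2, -1, 0, 1, 2, 3, 4, 5, 6, 7, 9}
|A +̂ A| = 15
(Reference bound: |A +̂ A| ≥ 2|A| - 3 for |A| ≥ 2, with |A| = 7 giving ≥ 11.)

|A +̂ A| = 15


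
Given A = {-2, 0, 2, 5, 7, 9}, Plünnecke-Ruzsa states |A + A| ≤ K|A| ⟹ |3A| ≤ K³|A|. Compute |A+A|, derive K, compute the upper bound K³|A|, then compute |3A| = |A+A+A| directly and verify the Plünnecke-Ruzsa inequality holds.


|A| = 6.
Step 1: Compute A + A by enumerating all 36 pairs.
A + A = {-4, -2, 0, 2, 3, 4, 5, 7, 9, 10, 11, 12, 14, 16, 18}, so |A + A| = 15.
Step 2: Doubling constant K = |A + A|/|A| = 15/6 = 15/6 ≈ 2.5000.
Step 3: Plünnecke-Ruzsa gives |3A| ≤ K³·|A| = (2.5000)³ · 6 ≈ 93.7500.
Step 4: Compute 3A = A + A + A directly by enumerating all triples (a,b,c) ∈ A³; |3A| = 28.
Step 5: Check 28 ≤ 93.7500? Yes ✓.

K = 15/6, Plünnecke-Ruzsa bound K³|A| ≈ 93.7500, |3A| = 28, inequality holds.


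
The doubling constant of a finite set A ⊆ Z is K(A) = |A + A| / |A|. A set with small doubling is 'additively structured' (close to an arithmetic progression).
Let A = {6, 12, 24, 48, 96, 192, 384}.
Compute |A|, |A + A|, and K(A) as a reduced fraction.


|A| = 7.
Compute A + A by enumerating all 49 pairs.
A + A = {12, 18, 24, 30, 36, 48, 54, 60, 72, 96, 102, 108, 120, 144, 192, 198, 204, 216, 240, 288, 384, 390, 396, 408, 432, 480, 576, 768}, so |A + A| = 28.
K = |A + A| / |A| = 28/7 = 4/1 ≈ 4.0000.
Reference: AP of size 7 gives K = 13/7 ≈ 1.8571; a fully generic set of size 7 gives K ≈ 4.0000.

|A| = 7, |A + A| = 28, K = 28/7 = 4/1.


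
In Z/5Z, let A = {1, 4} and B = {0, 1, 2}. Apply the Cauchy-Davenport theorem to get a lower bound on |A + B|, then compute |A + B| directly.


Cauchy-Davenport: |A + B| ≥ min(p, |A| + |B| - 1) for A, B nonempty in Z/pZ.
|A| = 2, |B| = 3, p = 5.
CD lower bound = min(5, 2 + 3 - 1) = min(5, 4) = 4.
Compute A + B mod 5 directly:
a = 1: 1+0=1, 1+1=2, 1+2=3
a = 4: 4+0=4, 4+1=0, 4+2=1
A + B = {0, 1, 2, 3, 4}, so |A + B| = 5.
Verify: 5 ≥ 4? Yes ✓.

CD lower bound = 4, actual |A + B| = 5.


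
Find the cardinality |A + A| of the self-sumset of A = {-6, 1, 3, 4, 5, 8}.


A + A = {a + a' : a, a' ∈ A}; |A| = 6.
General bounds: 2|A| - 1 ≤ |A + A| ≤ |A|(|A|+1)/2, i.e. 11 ≤ |A + A| ≤ 21.
Lower bound 2|A|-1 is attained iff A is an arithmetic progression.
Enumerate sums a + a' for a ≤ a' (symmetric, so this suffices):
a = -6: -6+-6=-12, -6+1=-5, -6+3=-3, -6+4=-2, -6+5=-1, -6+8=2
a = 1: 1+1=2, 1+3=4, 1+4=5, 1+5=6, 1+8=9
a = 3: 3+3=6, 3+4=7, 3+5=8, 3+8=11
a = 4: 4+4=8, 4+5=9, 4+8=12
a = 5: 5+5=10, 5+8=13
a = 8: 8+8=16
Distinct sums: {-12, -5, -3, -2, -1, 2, 4, 5, 6, 7, 8, 9, 10, 11, 12, 13, 16}
|A + A| = 17

|A + A| = 17


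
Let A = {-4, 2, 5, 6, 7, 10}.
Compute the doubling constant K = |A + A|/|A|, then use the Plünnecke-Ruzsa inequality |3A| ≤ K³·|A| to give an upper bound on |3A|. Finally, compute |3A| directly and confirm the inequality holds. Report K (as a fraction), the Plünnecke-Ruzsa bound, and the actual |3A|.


|A| = 6.
Step 1: Compute A + A by enumerating all 36 pairs.
A + A = {-8, -2, 1, 2, 3, 4, 6, 7, 8, 9, 10, 11, 12, 13, 14, 15, 16, 17, 20}, so |A + A| = 19.
Step 2: Doubling constant K = |A + A|/|A| = 19/6 = 19/6 ≈ 3.1667.
Step 3: Plünnecke-Ruzsa gives |3A| ≤ K³·|A| = (3.1667)³ · 6 ≈ 190.5278.
Step 4: Compute 3A = A + A + A directly by enumerating all triples (a,b,c) ∈ A³; |3A| = 33.
Step 5: Check 33 ≤ 190.5278? Yes ✓.

K = 19/6, Plünnecke-Ruzsa bound K³|A| ≈ 190.5278, |3A| = 33, inequality holds.


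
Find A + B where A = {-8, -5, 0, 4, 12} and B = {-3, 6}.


A + B = {a + b : a ∈ A, b ∈ B}.
Enumerate all |A|·|B| = 5·2 = 10 pairs (a, b) and collect distinct sums.
a = -8: -8+-3=-11, -8+6=-2
a = -5: -5+-3=-8, -5+6=1
a = 0: 0+-3=-3, 0+6=6
a = 4: 4+-3=1, 4+6=10
a = 12: 12+-3=9, 12+6=18
Collecting distinct sums: A + B = {-11, -8, -3, -2, 1, 6, 9, 10, 18}
|A + B| = 9

A + B = {-11, -8, -3, -2, 1, 6, 9, 10, 18}


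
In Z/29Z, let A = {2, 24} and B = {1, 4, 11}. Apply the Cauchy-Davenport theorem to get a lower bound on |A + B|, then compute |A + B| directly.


Cauchy-Davenport: |A + B| ≥ min(p, |A| + |B| - 1) for A, B nonempty in Z/pZ.
|A| = 2, |B| = 3, p = 29.
CD lower bound = min(29, 2 + 3 - 1) = min(29, 4) = 4.
Compute A + B mod 29 directly:
a = 2: 2+1=3, 2+4=6, 2+11=13
a = 24: 24+1=25, 24+4=28, 24+11=6
A + B = {3, 6, 13, 25, 28}, so |A + B| = 5.
Verify: 5 ≥ 4? Yes ✓.

CD lower bound = 4, actual |A + B| = 5.


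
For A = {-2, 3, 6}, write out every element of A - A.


A - A = {a - a' : a, a' ∈ A}.
Compute a - a' for each ordered pair (a, a'):
a = -2: -2--2=0, -2-3=-5, -2-6=-8
a = 3: 3--2=5, 3-3=0, 3-6=-3
a = 6: 6--2=8, 6-3=3, 6-6=0
Collecting distinct values (and noting 0 appears from a-a):
A - A = {-8, -5, -3, 0, 3, 5, 8}
|A - A| = 7

A - A = {-8, -5, -3, 0, 3, 5, 8}


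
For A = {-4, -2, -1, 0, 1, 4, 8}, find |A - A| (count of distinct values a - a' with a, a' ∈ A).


A - A = {a - a' : a, a' ∈ A}; |A| = 7.
Bounds: 2|A|-1 ≤ |A - A| ≤ |A|² - |A| + 1, i.e. 13 ≤ |A - A| ≤ 43.
Note: 0 ∈ A - A always (from a - a). The set is symmetric: if d ∈ A - A then -d ∈ A - A.
Enumerate nonzero differences d = a - a' with a > a' (then include -d):
Positive differences: {1, 2, 3, 4, 5, 6, 7, 8, 9, 10, 12}
Full difference set: {0} ∪ (positive diffs) ∪ (negative diffs).
|A - A| = 1 + 2·11 = 23 (matches direct enumeration: 23).

|A - A| = 23


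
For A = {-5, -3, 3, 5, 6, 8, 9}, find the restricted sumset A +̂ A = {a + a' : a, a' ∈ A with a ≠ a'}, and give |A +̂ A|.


Restricted sumset: A +̂ A = {a + a' : a ∈ A, a' ∈ A, a ≠ a'}.
Equivalently, take A + A and drop any sum 2a that is achievable ONLY as a + a for a ∈ A (i.e. sums representable only with equal summands).
Enumerate pairs (a, a') with a < a' (symmetric, so each unordered pair gives one sum; this covers all a ≠ a'):
  -5 + -3 = -8
  -5 + 3 = -2
  -5 + 5 = 0
  -5 + 6 = 1
  -5 + 8 = 3
  -5 + 9 = 4
  -3 + 3 = 0
  -3 + 5 = 2
  -3 + 6 = 3
  -3 + 8 = 5
  -3 + 9 = 6
  3 + 5 = 8
  3 + 6 = 9
  3 + 8 = 11
  3 + 9 = 12
  5 + 6 = 11
  5 + 8 = 13
  5 + 9 = 14
  6 + 8 = 14
  6 + 9 = 15
  8 + 9 = 17
Collected distinct sums: {-8, -2, 0, 1, 2, 3, 4, 5, 6, 8, 9, 11, 12, 13, 14, 15, 17}
|A +̂ A| = 17
(Reference bound: |A +̂ A| ≥ 2|A| - 3 for |A| ≥ 2, with |A| = 7 giving ≥ 11.)

|A +̂ A| = 17


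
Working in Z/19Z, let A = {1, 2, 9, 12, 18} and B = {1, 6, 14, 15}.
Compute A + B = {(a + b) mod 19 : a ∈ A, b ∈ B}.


Work in Z/19Z: reduce every sum a + b modulo 19.
Enumerate all 20 pairs:
a = 1: 1+1=2, 1+6=7, 1+14=15, 1+15=16
a = 2: 2+1=3, 2+6=8, 2+14=16, 2+15=17
a = 9: 9+1=10, 9+6=15, 9+14=4, 9+15=5
a = 12: 12+1=13, 12+6=18, 12+14=7, 12+15=8
a = 18: 18+1=0, 18+6=5, 18+14=13, 18+15=14
Distinct residues collected: {0, 2, 3, 4, 5, 7, 8, 10, 13, 14, 15, 16, 17, 18}
|A + B| = 14 (out of 19 total residues).

A + B = {0, 2, 3, 4, 5, 7, 8, 10, 13, 14, 15, 16, 17, 18}


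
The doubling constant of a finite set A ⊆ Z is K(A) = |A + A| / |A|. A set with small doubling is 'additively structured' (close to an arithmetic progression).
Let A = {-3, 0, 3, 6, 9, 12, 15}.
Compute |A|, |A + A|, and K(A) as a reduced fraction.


|A| = 7.
Compute A + A by enumerating all 49 pairs.
A + A = {-6, -3, 0, 3, 6, 9, 12, 15, 18, 21, 24, 27, 30}, so |A + A| = 13.
K = |A + A| / |A| = 13/7 (already in lowest terms) ≈ 1.8571.
Reference: AP of size 7 gives K = 13/7 ≈ 1.8571; a fully generic set of size 7 gives K ≈ 4.0000.

|A| = 7, |A + A| = 13, K = 13/7.


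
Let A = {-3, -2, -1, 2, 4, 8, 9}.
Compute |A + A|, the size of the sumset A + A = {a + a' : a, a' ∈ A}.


A + A = {a + a' : a, a' ∈ A}; |A| = 7.
General bounds: 2|A| - 1 ≤ |A + A| ≤ |A|(|A|+1)/2, i.e. 13 ≤ |A + A| ≤ 28.
Lower bound 2|A|-1 is attained iff A is an arithmetic progression.
Enumerate sums a + a' for a ≤ a' (symmetric, so this suffices):
a = -3: -3+-3=-6, -3+-2=-5, -3+-1=-4, -3+2=-1, -3+4=1, -3+8=5, -3+9=6
a = -2: -2+-2=-4, -2+-1=-3, -2+2=0, -2+4=2, -2+8=6, -2+9=7
a = -1: -1+-1=-2, -1+2=1, -1+4=3, -1+8=7, -1+9=8
a = 2: 2+2=4, 2+4=6, 2+8=10, 2+9=11
a = 4: 4+4=8, 4+8=12, 4+9=13
a = 8: 8+8=16, 8+9=17
a = 9: 9+9=18
Distinct sums: {-6, -5, -4, -3, -2, -1, 0, 1, 2, 3, 4, 5, 6, 7, 8, 10, 11, 12, 13, 16, 17, 18}
|A + A| = 22

|A + A| = 22


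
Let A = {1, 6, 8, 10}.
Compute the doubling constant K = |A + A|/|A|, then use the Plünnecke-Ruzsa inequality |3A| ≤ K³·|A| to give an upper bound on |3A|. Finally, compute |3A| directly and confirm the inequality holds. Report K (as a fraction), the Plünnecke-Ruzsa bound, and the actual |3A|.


|A| = 4.
Step 1: Compute A + A by enumerating all 16 pairs.
A + A = {2, 7, 9, 11, 12, 14, 16, 18, 20}, so |A + A| = 9.
Step 2: Doubling constant K = |A + A|/|A| = 9/4 = 9/4 ≈ 2.2500.
Step 3: Plünnecke-Ruzsa gives |3A| ≤ K³·|A| = (2.2500)³ · 4 ≈ 45.5625.
Step 4: Compute 3A = A + A + A directly by enumerating all triples (a,b,c) ∈ A³; |3A| = 16.
Step 5: Check 16 ≤ 45.5625? Yes ✓.

K = 9/4, Plünnecke-Ruzsa bound K³|A| ≈ 45.5625, |3A| = 16, inequality holds.


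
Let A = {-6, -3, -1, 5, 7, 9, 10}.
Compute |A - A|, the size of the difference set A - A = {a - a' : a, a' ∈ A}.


A - A = {a - a' : a, a' ∈ A}; |A| = 7.
Bounds: 2|A|-1 ≤ |A - A| ≤ |A|² - |A| + 1, i.e. 13 ≤ |A - A| ≤ 43.
Note: 0 ∈ A - A always (from a - a). The set is symmetric: if d ∈ A - A then -d ∈ A - A.
Enumerate nonzero differences d = a - a' with a > a' (then include -d):
Positive differences: {1, 2, 3, 4, 5, 6, 8, 10, 11, 12, 13, 15, 16}
Full difference set: {0} ∪ (positive diffs) ∪ (negative diffs).
|A - A| = 1 + 2·13 = 27 (matches direct enumeration: 27).

|A - A| = 27


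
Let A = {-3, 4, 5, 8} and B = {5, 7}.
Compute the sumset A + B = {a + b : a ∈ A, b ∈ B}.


A + B = {a + b : a ∈ A, b ∈ B}.
Enumerate all |A|·|B| = 4·2 = 8 pairs (a, b) and collect distinct sums.
a = -3: -3+5=2, -3+7=4
a = 4: 4+5=9, 4+7=11
a = 5: 5+5=10, 5+7=12
a = 8: 8+5=13, 8+7=15
Collecting distinct sums: A + B = {2, 4, 9, 10, 11, 12, 13, 15}
|A + B| = 8

A + B = {2, 4, 9, 10, 11, 12, 13, 15}


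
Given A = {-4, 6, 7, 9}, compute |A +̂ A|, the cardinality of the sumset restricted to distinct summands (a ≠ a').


Restricted sumset: A +̂ A = {a + a' : a ∈ A, a' ∈ A, a ≠ a'}.
Equivalently, take A + A and drop any sum 2a that is achievable ONLY as a + a for a ∈ A (i.e. sums representable only with equal summands).
Enumerate pairs (a, a') with a < a' (symmetric, so each unordered pair gives one sum; this covers all a ≠ a'):
  -4 + 6 = 2
  -4 + 7 = 3
  -4 + 9 = 5
  6 + 7 = 13
  6 + 9 = 15
  7 + 9 = 16
Collected distinct sums: {2, 3, 5, 13, 15, 16}
|A +̂ A| = 6
(Reference bound: |A +̂ A| ≥ 2|A| - 3 for |A| ≥ 2, with |A| = 4 giving ≥ 5.)

|A +̂ A| = 6


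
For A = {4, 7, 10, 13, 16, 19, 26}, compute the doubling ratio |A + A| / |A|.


|A| = 7.
Compute A + A by enumerating all 49 pairs.
A + A = {8, 11, 14, 17, 20, 23, 26, 29, 30, 32, 33, 35, 36, 38, 39, 42, 45, 52}, so |A + A| = 18.
K = |A + A| / |A| = 18/7 (already in lowest terms) ≈ 2.5714.
Reference: AP of size 7 gives K = 13/7 ≈ 1.8571; a fully generic set of size 7 gives K ≈ 4.0000.

|A| = 7, |A + A| = 18, K = 18/7.


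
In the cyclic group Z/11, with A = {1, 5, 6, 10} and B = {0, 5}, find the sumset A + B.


Work in Z/11Z: reduce every sum a + b modulo 11.
Enumerate all 8 pairs:
a = 1: 1+0=1, 1+5=6
a = 5: 5+0=5, 5+5=10
a = 6: 6+0=6, 6+5=0
a = 10: 10+0=10, 10+5=4
Distinct residues collected: {0, 1, 4, 5, 6, 10}
|A + B| = 6 (out of 11 total residues).

A + B = {0, 1, 4, 5, 6, 10}


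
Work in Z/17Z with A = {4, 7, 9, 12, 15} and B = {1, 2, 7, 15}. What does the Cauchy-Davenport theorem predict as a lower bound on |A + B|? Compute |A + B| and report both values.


Cauchy-Davenport: |A + B| ≥ min(p, |A| + |B| - 1) for A, B nonempty in Z/pZ.
|A| = 5, |B| = 4, p = 17.
CD lower bound = min(17, 5 + 4 - 1) = min(17, 8) = 8.
Compute A + B mod 17 directly:
a = 4: 4+1=5, 4+2=6, 4+7=11, 4+15=2
a = 7: 7+1=8, 7+2=9, 7+7=14, 7+15=5
a = 9: 9+1=10, 9+2=11, 9+7=16, 9+15=7
a = 12: 12+1=13, 12+2=14, 12+7=2, 12+15=10
a = 15: 15+1=16, 15+2=0, 15+7=5, 15+15=13
A + B = {0, 2, 5, 6, 7, 8, 9, 10, 11, 13, 14, 16}, so |A + B| = 12.
Verify: 12 ≥ 8? Yes ✓.

CD lower bound = 8, actual |A + B| = 12.


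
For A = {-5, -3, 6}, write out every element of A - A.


A - A = {a - a' : a, a' ∈ A}.
Compute a - a' for each ordered pair (a, a'):
a = -5: -5--5=0, -5--3=-2, -5-6=-11
a = -3: -3--5=2, -3--3=0, -3-6=-9
a = 6: 6--5=11, 6--3=9, 6-6=0
Collecting distinct values (and noting 0 appears from a-a):
A - A = {-11, -9, -2, 0, 2, 9, 11}
|A - A| = 7

A - A = {-11, -9, -2, 0, 2, 9, 11}


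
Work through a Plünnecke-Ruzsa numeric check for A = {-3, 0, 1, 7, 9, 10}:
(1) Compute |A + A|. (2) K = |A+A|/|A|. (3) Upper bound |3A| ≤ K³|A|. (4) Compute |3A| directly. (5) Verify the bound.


|A| = 6.
Step 1: Compute A + A by enumerating all 36 pairs.
A + A = {-6, -3, -2, 0, 1, 2, 4, 6, 7, 8, 9, 10, 11, 14, 16, 17, 18, 19, 20}, so |A + A| = 19.
Step 2: Doubling constant K = |A + A|/|A| = 19/6 = 19/6 ≈ 3.1667.
Step 3: Plünnecke-Ruzsa gives |3A| ≤ K³·|A| = (3.1667)³ · 6 ≈ 190.5278.
Step 4: Compute 3A = A + A + A directly by enumerating all triples (a,b,c) ∈ A³; |3A| = 36.
Step 5: Check 36 ≤ 190.5278? Yes ✓.

K = 19/6, Plünnecke-Ruzsa bound K³|A| ≈ 190.5278, |3A| = 36, inequality holds.


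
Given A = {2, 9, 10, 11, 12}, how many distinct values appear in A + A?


A + A = {a + a' : a, a' ∈ A}; |A| = 5.
General bounds: 2|A| - 1 ≤ |A + A| ≤ |A|(|A|+1)/2, i.e. 9 ≤ |A + A| ≤ 15.
Lower bound 2|A|-1 is attained iff A is an arithmetic progression.
Enumerate sums a + a' for a ≤ a' (symmetric, so this suffices):
a = 2: 2+2=4, 2+9=11, 2+10=12, 2+11=13, 2+12=14
a = 9: 9+9=18, 9+10=19, 9+11=20, 9+12=21
a = 10: 10+10=20, 10+11=21, 10+12=22
a = 11: 11+11=22, 11+12=23
a = 12: 12+12=24
Distinct sums: {4, 11, 12, 13, 14, 18, 19, 20, 21, 22, 23, 24}
|A + A| = 12

|A + A| = 12


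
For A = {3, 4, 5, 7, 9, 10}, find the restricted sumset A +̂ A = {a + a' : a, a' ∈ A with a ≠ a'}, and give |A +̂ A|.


Restricted sumset: A +̂ A = {a + a' : a ∈ A, a' ∈ A, a ≠ a'}.
Equivalently, take A + A and drop any sum 2a that is achievable ONLY as a + a for a ∈ A (i.e. sums representable only with equal summands).
Enumerate pairs (a, a') with a < a' (symmetric, so each unordered pair gives one sum; this covers all a ≠ a'):
  3 + 4 = 7
  3 + 5 = 8
  3 + 7 = 10
  3 + 9 = 12
  3 + 10 = 13
  4 + 5 = 9
  4 + 7 = 11
  4 + 9 = 13
  4 + 10 = 14
  5 + 7 = 12
  5 + 9 = 14
  5 + 10 = 15
  7 + 9 = 16
  7 + 10 = 17
  9 + 10 = 19
Collected distinct sums: {7, 8, 9, 10, 11, 12, 13, 14, 15, 16, 17, 19}
|A +̂ A| = 12
(Reference bound: |A +̂ A| ≥ 2|A| - 3 for |A| ≥ 2, with |A| = 6 giving ≥ 9.)

|A +̂ A| = 12


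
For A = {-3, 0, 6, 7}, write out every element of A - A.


A - A = {a - a' : a, a' ∈ A}.
Compute a - a' for each ordered pair (a, a'):
a = -3: -3--3=0, -3-0=-3, -3-6=-9, -3-7=-10
a = 0: 0--3=3, 0-0=0, 0-6=-6, 0-7=-7
a = 6: 6--3=9, 6-0=6, 6-6=0, 6-7=-1
a = 7: 7--3=10, 7-0=7, 7-6=1, 7-7=0
Collecting distinct values (and noting 0 appears from a-a):
A - A = {-10, -9, -7, -6, -3, -1, 0, 1, 3, 6, 7, 9, 10}
|A - A| = 13

A - A = {-10, -9, -7, -6, -3, -1, 0, 1, 3, 6, 7, 9, 10}


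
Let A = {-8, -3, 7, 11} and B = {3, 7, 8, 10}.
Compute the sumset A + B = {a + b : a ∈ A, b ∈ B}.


A + B = {a + b : a ∈ A, b ∈ B}.
Enumerate all |A|·|B| = 4·4 = 16 pairs (a, b) and collect distinct sums.
a = -8: -8+3=-5, -8+7=-1, -8+8=0, -8+10=2
a = -3: -3+3=0, -3+7=4, -3+8=5, -3+10=7
a = 7: 7+3=10, 7+7=14, 7+8=15, 7+10=17
a = 11: 11+3=14, 11+7=18, 11+8=19, 11+10=21
Collecting distinct sums: A + B = {-5, -1, 0, 2, 4, 5, 7, 10, 14, 15, 17, 18, 19, 21}
|A + B| = 14

A + B = {-5, -1, 0, 2, 4, 5, 7, 10, 14, 15, 17, 18, 19, 21}


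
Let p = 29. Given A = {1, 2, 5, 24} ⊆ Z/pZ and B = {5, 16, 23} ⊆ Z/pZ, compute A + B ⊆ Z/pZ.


Work in Z/29Z: reduce every sum a + b modulo 29.
Enumerate all 12 pairs:
a = 1: 1+5=6, 1+16=17, 1+23=24
a = 2: 2+5=7, 2+16=18, 2+23=25
a = 5: 5+5=10, 5+16=21, 5+23=28
a = 24: 24+5=0, 24+16=11, 24+23=18
Distinct residues collected: {0, 6, 7, 10, 11, 17, 18, 21, 24, 25, 28}
|A + B| = 11 (out of 29 total residues).

A + B = {0, 6, 7, 10, 11, 17, 18, 21, 24, 25, 28}


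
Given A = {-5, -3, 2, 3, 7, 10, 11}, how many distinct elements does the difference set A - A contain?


A - A = {a - a' : a, a' ∈ A}; |A| = 7.
Bounds: 2|A|-1 ≤ |A - A| ≤ |A|² - |A| + 1, i.e. 13 ≤ |A - A| ≤ 43.
Note: 0 ∈ A - A always (from a - a). The set is symmetric: if d ∈ A - A then -d ∈ A - A.
Enumerate nonzero differences d = a - a' with a > a' (then include -d):
Positive differences: {1, 2, 3, 4, 5, 6, 7, 8, 9, 10, 12, 13, 14, 15, 16}
Full difference set: {0} ∪ (positive diffs) ∪ (negative diffs).
|A - A| = 1 + 2·15 = 31 (matches direct enumeration: 31).

|A - A| = 31


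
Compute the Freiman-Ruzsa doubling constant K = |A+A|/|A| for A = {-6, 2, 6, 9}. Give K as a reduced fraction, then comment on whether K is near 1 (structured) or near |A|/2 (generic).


|A| = 4.
Compute A + A by enumerating all 16 pairs.
A + A = {-12, -4, 0, 3, 4, 8, 11, 12, 15, 18}, so |A + A| = 10.
K = |A + A| / |A| = 10/4 = 5/2 ≈ 2.5000.
Reference: AP of size 4 gives K = 7/4 ≈ 1.7500; a fully generic set of size 4 gives K ≈ 2.5000.

|A| = 4, |A + A| = 10, K = 10/4 = 5/2.


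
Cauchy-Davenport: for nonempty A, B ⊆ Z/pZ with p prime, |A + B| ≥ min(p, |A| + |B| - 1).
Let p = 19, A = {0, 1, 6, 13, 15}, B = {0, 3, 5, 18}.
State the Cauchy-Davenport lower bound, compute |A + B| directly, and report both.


Cauchy-Davenport: |A + B| ≥ min(p, |A| + |B| - 1) for A, B nonempty in Z/pZ.
|A| = 5, |B| = 4, p = 19.
CD lower bound = min(19, 5 + 4 - 1) = min(19, 8) = 8.
Compute A + B mod 19 directly:
a = 0: 0+0=0, 0+3=3, 0+5=5, 0+18=18
a = 1: 1+0=1, 1+3=4, 1+5=6, 1+18=0
a = 6: 6+0=6, 6+3=9, 6+5=11, 6+18=5
a = 13: 13+0=13, 13+3=16, 13+5=18, 13+18=12
a = 15: 15+0=15, 15+3=18, 15+5=1, 15+18=14
A + B = {0, 1, 3, 4, 5, 6, 9, 11, 12, 13, 14, 15, 16, 18}, so |A + B| = 14.
Verify: 14 ≥ 8? Yes ✓.

CD lower bound = 8, actual |A + B| = 14.


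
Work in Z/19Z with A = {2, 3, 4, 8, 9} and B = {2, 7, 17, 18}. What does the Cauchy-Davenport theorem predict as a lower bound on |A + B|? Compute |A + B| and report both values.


Cauchy-Davenport: |A + B| ≥ min(p, |A| + |B| - 1) for A, B nonempty in Z/pZ.
|A| = 5, |B| = 4, p = 19.
CD lower bound = min(19, 5 + 4 - 1) = min(19, 8) = 8.
Compute A + B mod 19 directly:
a = 2: 2+2=4, 2+7=9, 2+17=0, 2+18=1
a = 3: 3+2=5, 3+7=10, 3+17=1, 3+18=2
a = 4: 4+2=6, 4+7=11, 4+17=2, 4+18=3
a = 8: 8+2=10, 8+7=15, 8+17=6, 8+18=7
a = 9: 9+2=11, 9+7=16, 9+17=7, 9+18=8
A + B = {0, 1, 2, 3, 4, 5, 6, 7, 8, 9, 10, 11, 15, 16}, so |A + B| = 14.
Verify: 14 ≥ 8? Yes ✓.

CD lower bound = 8, actual |A + B| = 14.


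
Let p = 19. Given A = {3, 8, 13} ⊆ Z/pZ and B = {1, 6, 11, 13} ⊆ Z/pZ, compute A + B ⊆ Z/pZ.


Work in Z/19Z: reduce every sum a + b modulo 19.
Enumerate all 12 pairs:
a = 3: 3+1=4, 3+6=9, 3+11=14, 3+13=16
a = 8: 8+1=9, 8+6=14, 8+11=0, 8+13=2
a = 13: 13+1=14, 13+6=0, 13+11=5, 13+13=7
Distinct residues collected: {0, 2, 4, 5, 7, 9, 14, 16}
|A + B| = 8 (out of 19 total residues).

A + B = {0, 2, 4, 5, 7, 9, 14, 16}


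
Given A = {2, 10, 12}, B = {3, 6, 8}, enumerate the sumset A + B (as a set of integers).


A + B = {a + b : a ∈ A, b ∈ B}.
Enumerate all |A|·|B| = 3·3 = 9 pairs (a, b) and collect distinct sums.
a = 2: 2+3=5, 2+6=8, 2+8=10
a = 10: 10+3=13, 10+6=16, 10+8=18
a = 12: 12+3=15, 12+6=18, 12+8=20
Collecting distinct sums: A + B = {5, 8, 10, 13, 15, 16, 18, 20}
|A + B| = 8

A + B = {5, 8, 10, 13, 15, 16, 18, 20}


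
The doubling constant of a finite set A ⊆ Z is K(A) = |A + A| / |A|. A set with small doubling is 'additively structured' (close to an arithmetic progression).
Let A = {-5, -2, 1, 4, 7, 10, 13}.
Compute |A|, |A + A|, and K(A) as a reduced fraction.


|A| = 7.
Compute A + A by enumerating all 49 pairs.
A + A = {-10, -7, -4, -1, 2, 5, 8, 11, 14, 17, 20, 23, 26}, so |A + A| = 13.
K = |A + A| / |A| = 13/7 (already in lowest terms) ≈ 1.8571.
Reference: AP of size 7 gives K = 13/7 ≈ 1.8571; a fully generic set of size 7 gives K ≈ 4.0000.

|A| = 7, |A + A| = 13, K = 13/7.


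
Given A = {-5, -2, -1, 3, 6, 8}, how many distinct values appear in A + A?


A + A = {a + a' : a, a' ∈ A}; |A| = 6.
General bounds: 2|A| - 1 ≤ |A + A| ≤ |A|(|A|+1)/2, i.e. 11 ≤ |A + A| ≤ 21.
Lower bound 2|A|-1 is attained iff A is an arithmetic progression.
Enumerate sums a + a' for a ≤ a' (symmetric, so this suffices):
a = -5: -5+-5=-10, -5+-2=-7, -5+-1=-6, -5+3=-2, -5+6=1, -5+8=3
a = -2: -2+-2=-4, -2+-1=-3, -2+3=1, -2+6=4, -2+8=6
a = -1: -1+-1=-2, -1+3=2, -1+6=5, -1+8=7
a = 3: 3+3=6, 3+6=9, 3+8=11
a = 6: 6+6=12, 6+8=14
a = 8: 8+8=16
Distinct sums: {-10, -7, -6, -4, -3, -2, 1, 2, 3, 4, 5, 6, 7, 9, 11, 12, 14, 16}
|A + A| = 18

|A + A| = 18


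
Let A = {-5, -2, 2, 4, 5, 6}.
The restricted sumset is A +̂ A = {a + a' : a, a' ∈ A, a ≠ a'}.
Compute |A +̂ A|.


Restricted sumset: A +̂ A = {a + a' : a ∈ A, a' ∈ A, a ≠ a'}.
Equivalently, take A + A and drop any sum 2a that is achievable ONLY as a + a for a ∈ A (i.e. sums representable only with equal summands).
Enumerate pairs (a, a') with a < a' (symmetric, so each unordered pair gives one sum; this covers all a ≠ a'):
  -5 + -2 = -7
  -5 + 2 = -3
  -5 + 4 = -1
  -5 + 5 = 0
  -5 + 6 = 1
  -2 + 2 = 0
  -2 + 4 = 2
  -2 + 5 = 3
  -2 + 6 = 4
  2 + 4 = 6
  2 + 5 = 7
  2 + 6 = 8
  4 + 5 = 9
  4 + 6 = 10
  5 + 6 = 11
Collected distinct sums: {-7, -3, -1, 0, 1, 2, 3, 4, 6, 7, 8, 9, 10, 11}
|A +̂ A| = 14
(Reference bound: |A +̂ A| ≥ 2|A| - 3 for |A| ≥ 2, with |A| = 6 giving ≥ 9.)

|A +̂ A| = 14


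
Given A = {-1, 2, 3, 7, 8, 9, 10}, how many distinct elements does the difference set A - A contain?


A - A = {a - a' : a, a' ∈ A}; |A| = 7.
Bounds: 2|A|-1 ≤ |A - A| ≤ |A|² - |A| + 1, i.e. 13 ≤ |A - A| ≤ 43.
Note: 0 ∈ A - A always (from a - a). The set is symmetric: if d ∈ A - A then -d ∈ A - A.
Enumerate nonzero differences d = a - a' with a > a' (then include -d):
Positive differences: {1, 2, 3, 4, 5, 6, 7, 8, 9, 10, 11}
Full difference set: {0} ∪ (positive diffs) ∪ (negative diffs).
|A - A| = 1 + 2·11 = 23 (matches direct enumeration: 23).

|A - A| = 23


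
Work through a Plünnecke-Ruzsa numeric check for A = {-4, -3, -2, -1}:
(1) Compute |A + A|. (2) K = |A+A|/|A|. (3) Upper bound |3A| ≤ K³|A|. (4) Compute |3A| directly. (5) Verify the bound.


|A| = 4.
Step 1: Compute A + A by enumerating all 16 pairs.
A + A = {-8, -7, -6, -5, -4, -3, -2}, so |A + A| = 7.
Step 2: Doubling constant K = |A + A|/|A| = 7/4 = 7/4 ≈ 1.7500.
Step 3: Plünnecke-Ruzsa gives |3A| ≤ K³·|A| = (1.7500)³ · 4 ≈ 21.4375.
Step 4: Compute 3A = A + A + A directly by enumerating all triples (a,b,c) ∈ A³; |3A| = 10.
Step 5: Check 10 ≤ 21.4375? Yes ✓.

K = 7/4, Plünnecke-Ruzsa bound K³|A| ≈ 21.4375, |3A| = 10, inequality holds.


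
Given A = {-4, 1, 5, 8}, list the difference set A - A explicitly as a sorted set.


A - A = {a - a' : a, a' ∈ A}.
Compute a - a' for each ordered pair (a, a'):
a = -4: -4--4=0, -4-1=-5, -4-5=-9, -4-8=-12
a = 1: 1--4=5, 1-1=0, 1-5=-4, 1-8=-7
a = 5: 5--4=9, 5-1=4, 5-5=0, 5-8=-3
a = 8: 8--4=12, 8-1=7, 8-5=3, 8-8=0
Collecting distinct values (and noting 0 appears from a-a):
A - A = {-12, -9, -7, -5, -4, -3, 0, 3, 4, 5, 7, 9, 12}
|A - A| = 13

A - A = {-12, -9, -7, -5, -4, -3, 0, 3, 4, 5, 7, 9, 12}


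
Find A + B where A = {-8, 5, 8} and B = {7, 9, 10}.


A + B = {a + b : a ∈ A, b ∈ B}.
Enumerate all |A|·|B| = 3·3 = 9 pairs (a, b) and collect distinct sums.
a = -8: -8+7=-1, -8+9=1, -8+10=2
a = 5: 5+7=12, 5+9=14, 5+10=15
a = 8: 8+7=15, 8+9=17, 8+10=18
Collecting distinct sums: A + B = {-1, 1, 2, 12, 14, 15, 17, 18}
|A + B| = 8

A + B = {-1, 1, 2, 12, 14, 15, 17, 18}


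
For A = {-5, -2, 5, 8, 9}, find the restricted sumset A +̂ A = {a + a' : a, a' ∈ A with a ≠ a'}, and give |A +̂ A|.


Restricted sumset: A +̂ A = {a + a' : a ∈ A, a' ∈ A, a ≠ a'}.
Equivalently, take A + A and drop any sum 2a that is achievable ONLY as a + a for a ∈ A (i.e. sums representable only with equal summands).
Enumerate pairs (a, a') with a < a' (symmetric, so each unordered pair gives one sum; this covers all a ≠ a'):
  -5 + -2 = -7
  -5 + 5 = 0
  -5 + 8 = 3
  -5 + 9 = 4
  -2 + 5 = 3
  -2 + 8 = 6
  -2 + 9 = 7
  5 + 8 = 13
  5 + 9 = 14
  8 + 9 = 17
Collected distinct sums: {-7, 0, 3, 4, 6, 7, 13, 14, 17}
|A +̂ A| = 9
(Reference bound: |A +̂ A| ≥ 2|A| - 3 for |A| ≥ 2, with |A| = 5 giving ≥ 7.)

|A +̂ A| = 9
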